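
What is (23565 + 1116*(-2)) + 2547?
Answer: 23880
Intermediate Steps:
(23565 + 1116*(-2)) + 2547 = (23565 - 2232) + 2547 = 21333 + 2547 = 23880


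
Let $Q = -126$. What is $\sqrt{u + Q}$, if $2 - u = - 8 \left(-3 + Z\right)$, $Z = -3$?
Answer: $2 i \sqrt{43} \approx 13.115 i$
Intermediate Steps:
$u = -46$ ($u = 2 - - 8 \left(-3 - 3\right) = 2 - \left(-8\right) \left(-6\right) = 2 - 48 = -46$)
$\sqrt{u + Q} = \sqrt{-46 - 126} = \sqrt{-172} = 2 i \sqrt{43}$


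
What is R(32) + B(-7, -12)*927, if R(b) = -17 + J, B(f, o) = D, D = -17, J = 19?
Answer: -15757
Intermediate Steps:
B(f, o) = -17
R(b) = 2 (R(b) = -17 + 19 = 2)
R(32) + B(-7, -12)*927 = 2 - 17*927 = 2 - 15759 = -15757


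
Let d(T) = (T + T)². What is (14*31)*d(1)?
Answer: 1736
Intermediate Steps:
d(T) = 4*T² (d(T) = (2*T)² = 4*T²)
(14*31)*d(1) = (14*31)*(4*1²) = 434*(4*1) = 434*4 = 1736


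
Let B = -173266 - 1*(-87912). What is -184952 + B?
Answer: -270306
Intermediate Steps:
B = -85354 (B = -173266 + 87912 = -85354)
-184952 + B = -184952 - 85354 = -270306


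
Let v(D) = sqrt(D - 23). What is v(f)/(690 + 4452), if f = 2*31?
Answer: sqrt(39)/5142 ≈ 0.0012145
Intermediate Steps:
f = 62
v(D) = sqrt(-23 + D)
v(f)/(690 + 4452) = sqrt(-23 + 62)/(690 + 4452) = sqrt(39)/5142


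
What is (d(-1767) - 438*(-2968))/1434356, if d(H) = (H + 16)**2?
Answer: 4365985/1434356 ≈ 3.0439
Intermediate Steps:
d(H) = (16 + H)**2
(d(-1767) - 438*(-2968))/1434356 = ((16 - 1767)**2 - 438*(-2968))/1434356 = ((-1751)**2 + 1299984)*(1/1434356) = (3066001 + 1299984)*(1/1434356) = 4365985*(1/1434356) = 4365985/1434356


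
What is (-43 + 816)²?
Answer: 597529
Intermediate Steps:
(-43 + 816)² = 773² = 597529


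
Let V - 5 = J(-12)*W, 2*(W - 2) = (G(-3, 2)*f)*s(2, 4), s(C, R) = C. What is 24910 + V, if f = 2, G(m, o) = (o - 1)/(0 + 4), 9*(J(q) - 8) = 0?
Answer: 24935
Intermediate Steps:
J(q) = 8 (J(q) = 8 + (⅑)*0 = 8 + 0 = 8)
G(m, o) = -¼ + o/4 (G(m, o) = (-1 + o)/4 = (-1 + o)*(¼) = -¼ + o/4)
W = 5/2 (W = 2 + (((-¼ + (¼)*2)*2)*2)/2 = 2 + (((-¼ + ½)*2)*2)/2 = 2 + (((¼)*2)*2)/2 = 2 + ((½)*2)/2 = 2 + (½)*1 = 2 + ½ = 5/2 ≈ 2.5000)
V = 25 (V = 5 + 8*(5/2) = 5 + 20 = 25)
24910 + V = 24910 + 25 = 24935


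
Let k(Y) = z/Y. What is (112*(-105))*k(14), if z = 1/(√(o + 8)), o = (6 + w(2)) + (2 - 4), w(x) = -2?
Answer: -84*√10 ≈ -265.63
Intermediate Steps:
o = 2 (o = (6 - 2) + (2 - 4) = 4 - 2 = 2)
z = √10/10 (z = 1/(√(2 + 8)) = 1/(√10) = √10/10 ≈ 0.31623)
k(Y) = √10/(10*Y) (k(Y) = (√10/10)/Y = √10/(10*Y))
(112*(-105))*k(14) = (112*(-105))*((⅒)*√10/14) = -1176*√10/14 = -84*√10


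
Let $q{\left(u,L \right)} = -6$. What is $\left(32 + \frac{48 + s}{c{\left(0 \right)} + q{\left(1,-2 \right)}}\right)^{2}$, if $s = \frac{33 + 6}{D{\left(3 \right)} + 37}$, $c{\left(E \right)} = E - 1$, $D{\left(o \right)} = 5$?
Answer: $\frac{6007401}{9604} \approx 625.51$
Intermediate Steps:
$c{\left(E \right)} = -1 + E$ ($c{\left(E \right)} = E - 1 = -1 + E$)
$s = \frac{13}{14}$ ($s = \frac{33 + 6}{5 + 37} = \frac{39}{42} = 39 \cdot \frac{1}{42} = \frac{13}{14} \approx 0.92857$)
$\left(32 + \frac{48 + s}{c{\left(0 \right)} + q{\left(1,-2 \right)}}\right)^{2} = \left(32 + \frac{48 + \frac{13}{14}}{\left(-1 + 0\right) - 6}\right)^{2} = \left(32 + \frac{685}{14 \left(-1 - 6\right)}\right)^{2} = \left(32 + \frac{685}{14 \left(-7\right)}\right)^{2} = \left(32 + \frac{685}{14} \left(- \frac{1}{7}\right)\right)^{2} = \left(32 - \frac{685}{98}\right)^{2} = \left(\frac{2451}{98}\right)^{2} = \frac{6007401}{9604}$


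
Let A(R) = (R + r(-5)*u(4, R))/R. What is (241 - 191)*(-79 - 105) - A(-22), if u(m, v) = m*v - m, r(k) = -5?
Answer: -100981/11 ≈ -9180.1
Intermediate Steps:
u(m, v) = -m + m*v
A(R) = (20 - 19*R)/R (A(R) = (R - 20*(-1 + R))/R = (R - 5*(-4 + 4*R))/R = (R + (20 - 20*R))/R = (20 - 19*R)/R)
(241 - 191)*(-79 - 105) - A(-22) = (241 - 191)*(-79 - 105) - (-19 + 20/(-22)) = 50*(-184) - (-19 + 20*(-1/22)) = -9200 - (-19 - 10/11) = -9200 - 1*(-219/11) = -9200 + 219/11 = -100981/11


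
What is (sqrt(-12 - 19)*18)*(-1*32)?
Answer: -576*I*sqrt(31) ≈ -3207.0*I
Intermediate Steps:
(sqrt(-12 - 19)*18)*(-1*32) = (sqrt(-31)*18)*(-32) = ((I*sqrt(31))*18)*(-32) = (18*I*sqrt(31))*(-32) = -576*I*sqrt(31)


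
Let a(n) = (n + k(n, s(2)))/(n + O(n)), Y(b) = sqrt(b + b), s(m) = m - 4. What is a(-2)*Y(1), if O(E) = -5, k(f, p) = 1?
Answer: sqrt(2)/7 ≈ 0.20203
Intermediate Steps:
s(m) = -4 + m
Y(b) = sqrt(2)*sqrt(b) (Y(b) = sqrt(2*b) = sqrt(2)*sqrt(b))
a(n) = (1 + n)/(-5 + n) (a(n) = (n + 1)/(n - 5) = (1 + n)/(-5 + n))
a(-2)*Y(1) = ((1 - 2)/(-5 - 2))*(sqrt(2)*sqrt(1)) = (-1/(-7))*(sqrt(2)*1) = (-1/7*(-1))*sqrt(2) = sqrt(2)/7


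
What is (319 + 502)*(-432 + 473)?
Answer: 33661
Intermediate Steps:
(319 + 502)*(-432 + 473) = 821*41 = 33661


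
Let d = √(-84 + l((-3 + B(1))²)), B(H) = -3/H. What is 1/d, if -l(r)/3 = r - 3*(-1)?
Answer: -I*√201/201 ≈ -0.070535*I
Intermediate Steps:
l(r) = -9 - 3*r (l(r) = -3*(r - 3*(-1)) = -3*(r + 3) = -3*(3 + r) = -9 - 3*r)
d = I*√201 (d = √(-84 + (-9 - 3*(-3 - 3/1)²)) = √(-84 + (-9 - 3*(-3 - 3*1)²)) = √(-84 + (-9 - 3*(-3 - 3)²)) = √(-84 + (-9 - 3*(-6)²)) = √(-84 + (-9 - 3*36)) = √(-84 + (-9 - 108)) = √(-84 - 117) = √(-201) = I*√201 ≈ 14.177*I)
1/d = 1/(I*√201) = -I*√201/201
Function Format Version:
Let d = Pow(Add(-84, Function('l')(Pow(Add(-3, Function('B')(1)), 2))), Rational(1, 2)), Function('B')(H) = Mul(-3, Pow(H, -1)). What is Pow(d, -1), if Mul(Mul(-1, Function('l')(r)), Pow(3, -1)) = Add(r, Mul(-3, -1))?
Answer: Mul(Rational(-1, 201), I, Pow(201, Rational(1, 2))) ≈ Mul(-0.070535, I)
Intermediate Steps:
Function('l')(r) = Add(-9, Mul(-3, r)) (Function('l')(r) = Mul(-3, Add(r, Mul(-3, -1))) = Mul(-3, Add(r, 3)) = Mul(-3, Add(3, r)) = Add(-9, Mul(-3, r)))
d = Mul(I, Pow(201, Rational(1, 2))) (d = Pow(Add(-84, Add(-9, Mul(-3, Pow(Add(-3, Mul(-3, Pow(1, -1))), 2)))), Rational(1, 2)) = Pow(Add(-84, Add(-9, Mul(-3, Pow(Add(-3, Mul(-3, 1)), 2)))), Rational(1, 2)) = Pow(Add(-84, Add(-9, Mul(-3, Pow(Add(-3, -3), 2)))), Rational(1, 2)) = Pow(Add(-84, Add(-9, Mul(-3, Pow(-6, 2)))), Rational(1, 2)) = Pow(Add(-84, Add(-9, Mul(-3, 36))), Rational(1, 2)) = Pow(Add(-84, Add(-9, -108)), Rational(1, 2)) = Pow(Add(-84, -117), Rational(1, 2)) = Pow(-201, Rational(1, 2)) = Mul(I, Pow(201, Rational(1, 2))) ≈ Mul(14.177, I))
Pow(d, -1) = Pow(Mul(I, Pow(201, Rational(1, 2))), -1) = Mul(Rational(-1, 201), I, Pow(201, Rational(1, 2)))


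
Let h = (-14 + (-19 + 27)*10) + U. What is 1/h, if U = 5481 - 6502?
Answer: -1/955 ≈ -0.0010471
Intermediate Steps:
U = -1021
h = -955 (h = (-14 + (-19 + 27)*10) - 1021 = (-14 + 8*10) - 1021 = (-14 + 80) - 1021 = 66 - 1021 = -955)
1/h = 1/(-955) = -1/955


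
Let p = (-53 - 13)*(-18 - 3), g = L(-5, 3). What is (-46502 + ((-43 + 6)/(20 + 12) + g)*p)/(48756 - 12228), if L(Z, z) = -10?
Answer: -991433/584448 ≈ -1.6964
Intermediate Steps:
g = -10
p = 1386 (p = -66*(-21) = 1386)
(-46502 + ((-43 + 6)/(20 + 12) + g)*p)/(48756 - 12228) = (-46502 + ((-43 + 6)/(20 + 12) - 10)*1386)/(48756 - 12228) = (-46502 + (-37/32 - 10)*1386)/36528 = (-46502 + (-37*1/32 - 10)*1386)*(1/36528) = (-46502 + (-37/32 - 10)*1386)*(1/36528) = (-46502 - 357/32*1386)*(1/36528) = (-46502 - 247401/16)*(1/36528) = -991433/16*1/36528 = -991433/584448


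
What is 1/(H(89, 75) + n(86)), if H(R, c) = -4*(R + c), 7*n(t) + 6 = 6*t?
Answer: -7/4082 ≈ -0.0017148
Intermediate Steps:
n(t) = -6/7 + 6*t/7 (n(t) = -6/7 + (6*t)/7 = -6/7 + 6*t/7)
H(R, c) = -4*R - 4*c
1/(H(89, 75) + n(86)) = 1/((-4*89 - 4*75) + (-6/7 + (6/7)*86)) = 1/((-356 - 300) + (-6/7 + 516/7)) = 1/(-656 + 510/7) = 1/(-4082/7) = -7/4082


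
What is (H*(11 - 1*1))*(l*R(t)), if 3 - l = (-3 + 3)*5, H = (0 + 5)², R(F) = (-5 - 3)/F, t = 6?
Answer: -1000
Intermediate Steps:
R(F) = -8/F
H = 25 (H = 5² = 25)
l = 3 (l = 3 - (-3 + 3)*5 = 3 - 0*5 = 3 - 1*0 = 3 + 0 = 3)
(H*(11 - 1*1))*(l*R(t)) = (25*(11 - 1*1))*(3*(-8/6)) = (25*(11 - 1))*(3*(-8*⅙)) = (25*10)*(3*(-4/3)) = 250*(-4) = -1000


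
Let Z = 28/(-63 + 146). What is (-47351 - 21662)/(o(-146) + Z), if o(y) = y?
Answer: 5728079/12090 ≈ 473.79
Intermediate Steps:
Z = 28/83 ≈ 0.33735
(-47351 - 21662)/(o(-146) + Z) = (-47351 - 21662)/(-146 + 28/83) = -69013/(-12090/83) = -69013*(-83/12090) = 5728079/12090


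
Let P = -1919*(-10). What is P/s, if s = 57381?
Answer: 19190/57381 ≈ 0.33443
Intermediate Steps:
P = 19190
P/s = 19190/57381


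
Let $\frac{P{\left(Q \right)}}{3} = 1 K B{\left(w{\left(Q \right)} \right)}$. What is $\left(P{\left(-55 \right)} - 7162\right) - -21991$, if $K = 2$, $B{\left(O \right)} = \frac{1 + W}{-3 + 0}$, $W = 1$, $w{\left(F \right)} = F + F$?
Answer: $14825$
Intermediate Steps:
$w{\left(F \right)} = 2 F$
$B{\left(O \right)} = - \frac{2}{3}$ ($B{\left(O \right)} = \frac{1 + 1}{-3 + 0} = \frac{2}{-3} = 2 \left(- \frac{1}{3}\right) = - \frac{2}{3}$)
$P{\left(Q \right)} = -4$ ($P{\left(Q \right)} = 3 \cdot 1 \cdot 2 \left(- \frac{2}{3}\right) = 3 \cdot 2 \left(- \frac{2}{3}\right) = 3 \left(- \frac{4}{3}\right) = -4$)
$\left(P{\left(-55 \right)} - 7162\right) - -21991 = \left(-4 - 7162\right) - -21991 = -7166 + 21991 = 14825$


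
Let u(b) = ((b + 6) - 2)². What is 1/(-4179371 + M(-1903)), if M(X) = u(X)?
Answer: -1/573170 ≈ -1.7447e-6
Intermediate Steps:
u(b) = (4 + b)² (u(b) = ((6 + b) - 2)² = (4 + b)²)
M(X) = (4 + X)²
1/(-4179371 + M(-1903)) = 1/(-4179371 + (4 - 1903)²) = 1/(-4179371 + (-1899)²) = 1/(-4179371 + 3606201) = 1/(-573170) = -1/573170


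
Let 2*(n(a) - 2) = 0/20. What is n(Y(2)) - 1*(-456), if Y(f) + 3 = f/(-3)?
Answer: 458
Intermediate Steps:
Y(f) = -3 - f/3 (Y(f) = -3 + f/(-3) = -3 + f*(-⅓) = -3 - f/3)
n(a) = 2 (n(a) = 2 + (0/20)/2 = 2 + (0*(1/20))/2 = 2 + (½)*0 = 2 + 0 = 2)
n(Y(2)) - 1*(-456) = 2 - 1*(-456) = 2 + 456 = 458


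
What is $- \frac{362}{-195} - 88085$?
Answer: $- \frac{17176213}{195} \approx -88083.0$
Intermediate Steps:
$- \frac{362}{-195} - 88085 = \left(-362\right) \left(- \frac{1}{195}\right) - 88085 = \frac{362}{195} - 88085 = - \frac{17176213}{195}$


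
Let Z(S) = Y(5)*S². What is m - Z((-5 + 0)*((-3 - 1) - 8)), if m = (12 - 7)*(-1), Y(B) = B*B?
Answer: -90005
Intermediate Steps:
Y(B) = B²
m = -5 (m = 5*(-1) = -5)
Z(S) = 25*S² (Z(S) = 5²*S² = 25*S²)
m - Z((-5 + 0)*((-3 - 1) - 8)) = -5 - 25*((-5 + 0)*((-3 - 1) - 8))² = -5 - 25*(-5*(-4 - 8))² = -5 - 25*(-5*(-12))² = -5 - 25*60² = -5 - 25*3600 = -5 - 1*90000 = -5 - 90000 = -90005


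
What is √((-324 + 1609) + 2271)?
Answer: 2*√889 ≈ 59.632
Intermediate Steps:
√((-324 + 1609) + 2271) = √(1285 + 2271) = √3556 = 2*√889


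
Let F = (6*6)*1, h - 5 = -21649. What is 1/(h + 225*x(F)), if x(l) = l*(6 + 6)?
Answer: 1/75556 ≈ 1.3235e-5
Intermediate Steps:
h = -21644 (h = 5 - 21649 = -21644)
F = 36 (F = 36*1 = 36)
x(l) = 12*l (x(l) = l*12 = 12*l)
1/(h + 225*x(F)) = 1/(-21644 + 225*(12*36)) = 1/(-21644 + 225*432) = 1/(-21644 + 97200) = 1/75556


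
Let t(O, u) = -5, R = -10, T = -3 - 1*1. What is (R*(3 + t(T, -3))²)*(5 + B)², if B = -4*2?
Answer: -360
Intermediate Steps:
T = -4 (T = -3 - 1 = -4)
B = -8
(R*(3 + t(T, -3))²)*(5 + B)² = (-10*(3 - 5)²)*(5 - 8)² = -10*(-2)²*(-3)² = -10*4*9 = -40*9 = -360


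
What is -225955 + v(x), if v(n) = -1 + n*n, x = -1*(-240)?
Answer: -168356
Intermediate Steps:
x = 240
v(n) = -1 + n**2
-225955 + v(x) = -225955 + (-1 + 240**2) = -225955 + (-1 + 57600) = -225955 + 57599 = -168356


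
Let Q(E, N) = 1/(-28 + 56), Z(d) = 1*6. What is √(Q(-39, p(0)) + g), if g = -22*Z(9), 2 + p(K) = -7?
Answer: I*√25865/14 ≈ 11.488*I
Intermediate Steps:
Z(d) = 6
p(K) = -9 (p(K) = -2 - 7 = -9)
g = -132 (g = -22*6 = -132)
Q(E, N) = 1/28
√(Q(-39, p(0)) + g) = √(1/28 - 132) = √(-3695/28) = I*√25865/14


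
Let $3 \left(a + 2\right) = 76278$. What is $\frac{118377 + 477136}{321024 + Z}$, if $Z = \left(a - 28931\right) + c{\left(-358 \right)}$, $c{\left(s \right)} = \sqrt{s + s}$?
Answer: $\frac{189085501221}{100817046005} - \frac{1191026 i \sqrt{179}}{100817046005} \approx 1.8755 - 0.00015806 i$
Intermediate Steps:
$c{\left(s \right)} = \sqrt{2} \sqrt{s}$ ($c{\left(s \right)} = \sqrt{2 s} = \sqrt{2} \sqrt{s}$)
$a = 25424$ ($a = -2 + \frac{1}{3} \cdot 76278 = -2 + 25426 = 25424$)
$Z = -3507 + 2 i \sqrt{179}$ ($Z = \left(25424 - 28931\right) + \sqrt{2} \sqrt{-358} = -3507 + \sqrt{2} i \sqrt{358} = -3507 + 2 i \sqrt{179} \approx -3507.0 + 26.758 i$)
$\frac{118377 + 477136}{321024 + Z} = \frac{118377 + 477136}{321024 - \left(3507 - 2 i \sqrt{179}\right)} = \frac{595513}{317517 + 2 i \sqrt{179}}$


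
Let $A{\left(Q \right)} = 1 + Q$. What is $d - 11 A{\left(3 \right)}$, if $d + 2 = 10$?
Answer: $-36$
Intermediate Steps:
$d = 8$ ($d = -2 + 10 = 8$)
$d - 11 A{\left(3 \right)} = 8 - 11 \left(1 + 3\right) = 8 - 44 = -36$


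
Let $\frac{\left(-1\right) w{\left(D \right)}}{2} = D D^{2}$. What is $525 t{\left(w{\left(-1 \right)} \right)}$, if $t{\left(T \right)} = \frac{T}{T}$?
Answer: $525$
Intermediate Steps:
$w{\left(D \right)} = - 2 D^{3}$ ($w{\left(D \right)} = - 2 D D^{2} = - 2 D^{3}$)
$t{\left(T \right)} = 1$
$525 t{\left(w{\left(-1 \right)} \right)} = 525 \cdot 1 = 525$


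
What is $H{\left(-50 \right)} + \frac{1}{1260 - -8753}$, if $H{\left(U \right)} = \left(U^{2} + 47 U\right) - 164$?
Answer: $- \frac{140181}{10013} \approx -14.0$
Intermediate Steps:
$H{\left(U \right)} = -164 + U^{2} + 47 U$
$H{\left(-50 \right)} + \frac{1}{1260 - -8753} = \left(-164 + \left(-50\right)^{2} + 47 \left(-50\right)\right) + \frac{1}{1260 - -8753} = \left(-164 + 2500 - 2350\right) + \frac{1}{1260 + 8753} = -14 + \frac{1}{10013} = - \frac{140181}{10013}$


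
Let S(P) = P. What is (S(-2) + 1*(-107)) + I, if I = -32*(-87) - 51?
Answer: 2624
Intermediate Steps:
I = 2733 (I = 2784 - 51 = 2733)
(S(-2) + 1*(-107)) + I = (-2 + 1*(-107)) + 2733 = (-2 - 107) + 2733 = -109 + 2733 = 2624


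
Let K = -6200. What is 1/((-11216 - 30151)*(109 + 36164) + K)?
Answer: -1/1500511391 ≈ -6.6644e-10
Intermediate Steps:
1/((-11216 - 30151)*(109 + 36164) + K) = 1/((-11216 - 30151)*(109 + 36164) - 6200) = 1/(-41367*36273 - 6200) = 1/(-1500505191 - 6200) = 1/(-1500511391) = -1/1500511391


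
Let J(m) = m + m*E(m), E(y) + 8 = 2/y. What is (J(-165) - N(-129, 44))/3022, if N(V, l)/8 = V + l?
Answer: 1837/3022 ≈ 0.60788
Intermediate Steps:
E(y) = -8 + 2/y
N(V, l) = 8*V + 8*l (N(V, l) = 8*(V + l) = 8*V + 8*l)
J(m) = m + m*(-8 + 2/m)
(J(-165) - N(-129, 44))/3022 = ((2 - 7*(-165)) - (8*(-129) + 8*44))/3022 = ((2 + 1155) - (-1032 + 352))*(1/3022) = (1157 - 1*(-680))*(1/3022) = (1157 + 680)*(1/3022) = 1837*(1/3022) = 1837/3022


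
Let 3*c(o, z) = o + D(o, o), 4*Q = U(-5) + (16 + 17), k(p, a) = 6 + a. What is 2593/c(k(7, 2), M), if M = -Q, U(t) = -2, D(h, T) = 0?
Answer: 7779/8 ≈ 972.38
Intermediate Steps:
Q = 31/4 (Q = (-2 + (16 + 17))/4 = (-2 + 33)/4 = (¼)*31 = 31/4 ≈ 7.7500)
M = -31/4 (M = -1*31/4 = -31/4 ≈ -7.7500)
c(o, z) = o/3 (c(o, z) = (o + 0)/3 = o/3)
2593/c(k(7, 2), M) = 2593/(((6 + 2)/3)) = 2593/(((⅓)*8)) = 2593/(8/3) = 2593*(3/8) = 7779/8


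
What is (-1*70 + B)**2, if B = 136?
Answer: 4356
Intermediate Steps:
(-1*70 + B)**2 = (-1*70 + 136)**2 = (-70 + 136)**2 = 66**2 = 4356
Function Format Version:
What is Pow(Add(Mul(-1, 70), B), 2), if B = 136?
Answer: 4356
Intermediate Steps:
Pow(Add(Mul(-1, 70), B), 2) = Pow(Add(Mul(-1, 70), 136), 2) = Pow(Add(-70, 136), 2) = Pow(66, 2) = 4356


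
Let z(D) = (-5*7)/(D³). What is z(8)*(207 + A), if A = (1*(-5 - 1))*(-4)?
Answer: -8085/512 ≈ -15.791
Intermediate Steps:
z(D) = -35/D³
A = 24 (A = (1*(-6))*(-4) = -6*(-4) = 24)
z(8)*(207 + A) = (-35/8³)*(207 + 24) = -35*1/512*231 = -35/512*231 = -8085/512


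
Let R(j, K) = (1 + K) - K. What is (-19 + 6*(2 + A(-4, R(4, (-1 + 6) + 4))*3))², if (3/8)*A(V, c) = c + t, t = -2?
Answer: 3025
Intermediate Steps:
R(j, K) = 1
A(V, c) = -16/3 + 8*c/3 (A(V, c) = 8*(c - 2)/3 = 8*(-2 + c)/3 = -16/3 + 8*c/3)
(-19 + 6*(2 + A(-4, R(4, (-1 + 6) + 4))*3))² = (-19 + 6*(2 + (-16/3 + (8/3)*1)*3))² = (-19 + 6*(2 + (-16/3 + 8/3)*3))² = (-19 + 6*(2 - 8/3*3))² = (-19 + 6*(2 - 8))² = (-19 + 6*(-6))² = (-19 - 36)² = (-55)² = 3025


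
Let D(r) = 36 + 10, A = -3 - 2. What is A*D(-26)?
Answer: -230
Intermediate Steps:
A = -5
D(r) = 46
A*D(-26) = -5*46 = -230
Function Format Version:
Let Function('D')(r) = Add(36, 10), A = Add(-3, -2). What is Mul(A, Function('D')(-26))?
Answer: -230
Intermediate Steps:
A = -5
Function('D')(r) = 46
Mul(A, Function('D')(-26)) = Mul(-5, 46) = -230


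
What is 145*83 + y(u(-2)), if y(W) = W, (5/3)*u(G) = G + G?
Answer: 60163/5 ≈ 12033.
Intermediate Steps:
u(G) = 6*G/5 (u(G) = 3*(G + G)/5 = 3*(2*G)/5 = 6*G/5)
145*83 + y(u(-2)) = 145*83 + (6/5)*(-2) = 12035 - 12/5 = 60163/5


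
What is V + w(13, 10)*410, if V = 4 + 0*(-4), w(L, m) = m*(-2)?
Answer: -8196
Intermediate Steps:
w(L, m) = -2*m
V = 4 (V = 4 + 0 = 4)
V + w(13, 10)*410 = 4 - 2*10*410 = 4 - 20*410 = 4 - 8200 = -8196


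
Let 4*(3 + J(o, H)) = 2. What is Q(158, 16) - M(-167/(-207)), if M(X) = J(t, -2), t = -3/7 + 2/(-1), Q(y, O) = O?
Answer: 37/2 ≈ 18.500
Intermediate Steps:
t = -17/7 (t = -3*1/7 + 2*(-1) = -3/7 - 2 = -17/7 ≈ -2.4286)
J(o, H) = -5/2 (J(o, H) = -3 + (1/4)*2 = -3 + 1/2 = -5/2)
M(X) = -5/2
Q(158, 16) - M(-167/(-207)) = 16 - 1*(-5/2) = 16 + 5/2 = 37/2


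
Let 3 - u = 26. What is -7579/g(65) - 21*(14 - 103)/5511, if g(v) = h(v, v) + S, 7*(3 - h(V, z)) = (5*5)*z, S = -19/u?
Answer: 2264443160/67526283 ≈ 33.534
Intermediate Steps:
u = -23 (u = 3 - 1*26 = 3 - 26 = -23)
S = 19/23 (S = -19/(-23) = -19*(-1/23) = 19/23 ≈ 0.82609)
h(V, z) = 3 - 25*z/7 (h(V, z) = 3 - 5*5*z/7 = 3 - 25*z/7)
g(v) = 88/23 - 25*v/7 (g(v) = (3 - 25*v/7) + 19/23 = 88/23 - 25*v/7)
-7579/g(65) - 21*(14 - 103)/5511 = -7579/(88/23 - 25/7*65) - 21*(14 - 103)/5511 = -7579/(88/23 - 1625/7) - 21*(-89)*(1/5511) = -7579/(-36759/161) + 1869*(1/5511) = -7579*(-161/36759) + 623/1837 = 1220219/36759 + 623/1837 = 2264443160/67526283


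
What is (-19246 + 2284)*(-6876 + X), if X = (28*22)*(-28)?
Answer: 409191288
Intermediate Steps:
X = -17248 (X = 616*(-28) = -17248)
(-19246 + 2284)*(-6876 + X) = (-19246 + 2284)*(-6876 - 17248) = -16962*(-24124) = 409191288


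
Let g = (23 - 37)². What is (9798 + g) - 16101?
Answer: -6107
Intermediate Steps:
g = 196 (g = (-14)² = 196)
(9798 + g) - 16101 = (9798 + 196) - 16101 = 9994 - 16101 = -6107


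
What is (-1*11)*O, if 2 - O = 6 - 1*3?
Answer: 11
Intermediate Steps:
O = -1 (O = 2 - (6 - 1*3) = 2 - (6 - 3) = 2 - 1*3 = 2 - 3 = -1)
(-1*11)*O = -1*11*(-1) = -11*(-1) = 11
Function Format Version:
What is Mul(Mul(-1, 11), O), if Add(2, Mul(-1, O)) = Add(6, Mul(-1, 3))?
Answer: 11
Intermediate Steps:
O = -1 (O = Add(2, Mul(-1, Add(6, Mul(-1, 3)))) = Add(2, Mul(-1, Add(6, -3))) = Add(2, Mul(-1, 3)) = Add(2, -3) = -1)
Mul(Mul(-1, 11), O) = Mul(Mul(-1, 11), -1) = Mul(-11, -1) = 11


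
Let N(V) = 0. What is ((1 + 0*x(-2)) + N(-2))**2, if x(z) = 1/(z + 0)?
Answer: 1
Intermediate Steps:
x(z) = 1/z
((1 + 0*x(-2)) + N(-2))**2 = ((1 + 0/(-2)) + 0)**2 = ((1 + 0*(-1/2)) + 0)**2 = ((1 + 0) + 0)**2 = (1 + 0)**2 = 1**2 = 1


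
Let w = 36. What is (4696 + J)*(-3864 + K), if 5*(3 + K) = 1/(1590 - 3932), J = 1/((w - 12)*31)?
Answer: -31641875724815/1742448 ≈ -1.8159e+7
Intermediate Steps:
J = 1/744 (J = 1/((36 - 12)*31) = 1/(24*31) = 1/744 ≈ 0.0013441)
K = -35131/11710 (K = -3 + 1/(5*(1590 - 3932)) = -3 + (⅕)/(-2342) = -3 + (⅕)*(-1/2342) = -3 - 1/11710 = -35131/11710 ≈ -3.0001)
(4696 + J)*(-3864 + K) = (4696 + 1/744)*(-3864 - 35131/11710) = (3493825/744)*(-45282571/11710) = -31641875724815/1742448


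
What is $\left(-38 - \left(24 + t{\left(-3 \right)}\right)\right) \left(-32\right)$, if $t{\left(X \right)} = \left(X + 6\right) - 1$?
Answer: $2048$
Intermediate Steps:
$t{\left(X \right)} = 5 + X$ ($t{\left(X \right)} = \left(6 + X\right) - 1 = 5 + X$)
$\left(-38 - \left(24 + t{\left(-3 \right)}\right)\right) \left(-32\right) = \left(-38 - 26\right) \left(-32\right) = \left(-64\right) \left(-32\right) = 2048$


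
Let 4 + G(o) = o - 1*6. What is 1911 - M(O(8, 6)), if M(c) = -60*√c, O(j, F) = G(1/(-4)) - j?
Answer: 1911 + 30*I*√73 ≈ 1911.0 + 256.32*I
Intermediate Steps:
G(o) = -10 + o (G(o) = -4 + (o - 1*6) = -4 + (o - 6) = -4 + (-6 + o) = -10 + o)
O(j, F) = -41/4 - j (O(j, F) = (-10 + 1/(-4)) - j = (-10 - ¼) - j = -41/4 - j)
M(c) = -60*√c
1911 - M(O(8, 6)) = 1911 - (-60)*√(-41/4 - 1*8) = 1911 - (-60)*√(-41/4 - 8) = 1911 - (-60)*√(-73/4) = 1911 - (-60)*I*√73/2 = 1911 - (-30)*I*√73 = 1911 + 30*I*√73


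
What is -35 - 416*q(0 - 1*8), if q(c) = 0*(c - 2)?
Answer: -35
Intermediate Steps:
q(c) = 0 (q(c) = 0*(-2 + c) = 0)
-35 - 416*q(0 - 1*8) = -35 - 416*0 = -35 + 0 = -35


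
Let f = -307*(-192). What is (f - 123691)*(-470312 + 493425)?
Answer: -1496497411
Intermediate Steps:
f = 58944
(f - 123691)*(-470312 + 493425) = (58944 - 123691)*(-470312 + 493425) = -64747*23113 = -1496497411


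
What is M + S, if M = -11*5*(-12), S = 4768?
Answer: 5428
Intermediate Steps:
M = 660 (M = -55*(-12) = 660)
M + S = 660 + 4768 = 5428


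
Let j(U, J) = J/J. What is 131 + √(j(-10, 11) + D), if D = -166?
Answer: 131 + I*√165 ≈ 131.0 + 12.845*I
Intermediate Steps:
j(U, J) = 1
131 + √(j(-10, 11) + D) = 131 + √(1 - 166) = 131 + √(-165) = 131 + I*√165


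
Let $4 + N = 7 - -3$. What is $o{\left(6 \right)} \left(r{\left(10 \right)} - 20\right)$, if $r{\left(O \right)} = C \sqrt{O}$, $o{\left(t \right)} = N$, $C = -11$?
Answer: $-120 - 66 \sqrt{10} \approx -328.71$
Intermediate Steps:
$N = 6$ ($N = -4 + \left(7 - -3\right) = -4 + \left(7 + 3\right) = -4 + 10 = 6$)
$o{\left(t \right)} = 6$
$r{\left(O \right)} = - 11 \sqrt{O}$
$o{\left(6 \right)} \left(r{\left(10 \right)} - 20\right) = 6 \left(- 11 \sqrt{10} - 20\right) = 6 \left(-20 - 11 \sqrt{10}\right) = -120 - 66 \sqrt{10}$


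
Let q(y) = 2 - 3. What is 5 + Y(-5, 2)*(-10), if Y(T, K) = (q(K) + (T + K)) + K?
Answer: 25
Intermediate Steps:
q(y) = -1
Y(T, K) = -1 + T + 2*K (Y(T, K) = (-1 + (T + K)) + K = (-1 + (K + T)) + K = (-1 + K + T) + K = -1 + T + 2*K)
5 + Y(-5, 2)*(-10) = 5 + (-1 - 5 + 2*2)*(-10) = 5 + (-1 - 5 + 4)*(-10) = 5 - 2*(-10) = 5 + 20 = 25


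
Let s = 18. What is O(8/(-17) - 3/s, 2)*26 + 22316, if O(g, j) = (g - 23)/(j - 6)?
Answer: 4583807/204 ≈ 22470.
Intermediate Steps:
O(g, j) = (-23 + g)/(-6 + j)
O(8/(-17) - 3/s, 2)*26 + 22316 = ((-23 + (8/(-17) - 3/18))/(-6 + 2))*26 + 22316 = ((-23 + (8*(-1/17) - 3*1/18))/(-4))*26 + 22316 = -(-23 + (-8/17 - 1/6))/4*26 + 22316 = -(-23 - 65/102)/4*26 + 22316 = -1/4*(-2411/102)*26 + 22316 = (2411/408)*26 + 22316 = 31343/204 + 22316 = 4583807/204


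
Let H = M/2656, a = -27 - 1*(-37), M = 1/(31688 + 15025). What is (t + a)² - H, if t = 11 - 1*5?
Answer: 31761850367/124069728 ≈ 256.00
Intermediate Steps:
M = 1/46713 ≈ 2.1407e-5
a = 10 (a = -27 + 37 = 10)
t = 6 (t = 11 - 5 = 6)
H = 1/124069728 (H = (1/46713)/2656 = (1/46713)*(1/2656) = 1/124069728 ≈ 8.0600e-9)
(t + a)² - H = (6 + 10)² - 1*1/124069728 = 16² - 1/124069728 = 256 - 1/124069728 = 31761850367/124069728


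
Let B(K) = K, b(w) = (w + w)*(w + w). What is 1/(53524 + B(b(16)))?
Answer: 1/54548 ≈ 1.8332e-5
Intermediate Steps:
b(w) = 4*w² (b(w) = (2*w)*(2*w) = 4*w²)
1/(53524 + B(b(16))) = 1/(53524 + 4*16²) = 1/(53524 + 4*256) = 1/(53524 + 1024) = 1/54548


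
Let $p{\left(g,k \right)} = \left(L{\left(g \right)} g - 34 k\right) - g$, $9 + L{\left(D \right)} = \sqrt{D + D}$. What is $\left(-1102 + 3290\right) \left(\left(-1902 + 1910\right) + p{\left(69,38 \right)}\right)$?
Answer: $-4319112 + 150972 \sqrt{138} \approx -2.5456 \cdot 10^{6}$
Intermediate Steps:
$L{\left(D \right)} = -9 + \sqrt{2} \sqrt{D}$ ($L{\left(D \right)} = -9 + \sqrt{D + D} = -9 + \sqrt{2 D} = -9 + \sqrt{2} \sqrt{D}$)
$p{\left(g,k \right)} = - g - 34 k + g \left(-9 + \sqrt{2} \sqrt{g}\right)$ ($p{\left(g,k \right)} = \left(\left(-9 + \sqrt{2} \sqrt{g}\right) g - 34 k\right) - g = \left(g \left(-9 + \sqrt{2} \sqrt{g}\right) - 34 k\right) - g = \left(- 34 k + g \left(-9 + \sqrt{2} \sqrt{g}\right)\right) - g = - g - 34 k + g \left(-9 + \sqrt{2} \sqrt{g}\right)$)
$\left(-1102 + 3290\right) \left(\left(-1902 + 1910\right) + p{\left(69,38 \right)}\right) = \left(-1102 + 3290\right) \left(\left(-1902 + 1910\right) - \left(1982 - \sqrt{2} \cdot 69^{\frac{3}{2}}\right)\right) = 2188 \left(8 - \left(1982 - \sqrt{2} \cdot 69 \sqrt{69}\right)\right) = 2188 \left(8 - \left(1982 - 69 \sqrt{138}\right)\right) = 2188 \left(-1974 + 69 \sqrt{138}\right) = -4319112 + 150972 \sqrt{138}$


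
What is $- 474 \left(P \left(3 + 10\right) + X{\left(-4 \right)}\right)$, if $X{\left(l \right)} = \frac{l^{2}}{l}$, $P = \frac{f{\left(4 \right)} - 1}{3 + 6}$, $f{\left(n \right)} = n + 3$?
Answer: $-2212$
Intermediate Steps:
$f{\left(n \right)} = 3 + n$
$P = \frac{2}{3}$ ($P = \frac{\left(3 + 4\right) - 1}{3 + 6} = \frac{7 - 1}{9} = 6 \cdot \frac{1}{9} = \frac{2}{3} \approx 0.66667$)
$X{\left(l \right)} = l$
$- 474 \left(P \left(3 + 10\right) + X{\left(-4 \right)}\right) = - 474 \left(\frac{2 \left(3 + 10\right)}{3} - 4\right) = - 474 \left(\frac{2}{3} \cdot 13 - 4\right) = - 474 \left(\frac{26}{3} - 4\right) = \left(-474\right) \frac{14}{3} = -2212$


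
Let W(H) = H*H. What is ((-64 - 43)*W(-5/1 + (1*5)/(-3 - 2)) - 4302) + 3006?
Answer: -5148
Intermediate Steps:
W(H) = H²
((-64 - 43)*W(-5/1 + (1*5)/(-3 - 2)) - 4302) + 3006 = ((-64 - 43)*(-5/1 + (1*5)/(-3 - 2))² - 4302) + 3006 = (-107*(-5*1 + 5/(-5))² - 4302) + 3006 = (-107*(-5 + 5*(-⅕))² - 4302) + 3006 = (-107*(-5 - 1)² - 4302) + 3006 = (-107*(-6)² - 4302) + 3006 = (-107*36 - 4302) + 3006 = (-3852 - 4302) + 3006 = -8154 + 3006 = -5148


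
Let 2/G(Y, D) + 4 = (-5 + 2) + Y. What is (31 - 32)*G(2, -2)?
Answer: 2/5 ≈ 0.40000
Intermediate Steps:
G(Y, D) = 2/(-7 + Y) (G(Y, D) = 2/(-4 + ((-5 + 2) + Y)) = 2/(-4 + (-3 + Y)) = 2/(-7 + Y))
(31 - 32)*G(2, -2) = (31 - 32)*(2/(-7 + 2)) = -2/(-5) = -2*(-1)/5 = -1*(-2/5) = 2/5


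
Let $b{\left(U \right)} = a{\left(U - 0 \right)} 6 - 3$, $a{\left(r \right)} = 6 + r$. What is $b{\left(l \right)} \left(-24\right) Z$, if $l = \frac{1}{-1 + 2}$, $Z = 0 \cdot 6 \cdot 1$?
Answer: $0$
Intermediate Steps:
$Z = 0$ ($Z = 0 \cdot 1 = 0$)
$l = 1$ ($l = 1^{-1} = 1$)
$b{\left(U \right)} = 33 + 6 U$ ($b{\left(U \right)} = \left(6 + \left(U - 0\right)\right) 6 - 3 = \left(6 + \left(U + 0\right)\right) 6 - 3 = \left(6 + U\right) 6 - 3 = \left(36 + 6 U\right) - 3 = 33 + 6 U$)
$b{\left(l \right)} \left(-24\right) Z = \left(33 + 6 \cdot 1\right) \left(-24\right) 0 = \left(33 + 6\right) \left(-24\right) 0 = 39 \left(-24\right) 0 = \left(-936\right) 0 = 0$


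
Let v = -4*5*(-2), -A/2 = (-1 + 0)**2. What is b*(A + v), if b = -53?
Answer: -2014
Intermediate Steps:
A = -2 (A = -2*(-1 + 0)**2 = -2*(-1)**2 = -2*1 = -2)
v = 40 (v = -20*(-2) = 40)
b*(A + v) = -53*(-2 + 40) = -53*38 = -2014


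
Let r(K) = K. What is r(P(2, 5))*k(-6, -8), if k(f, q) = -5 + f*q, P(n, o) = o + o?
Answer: 430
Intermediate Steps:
P(n, o) = 2*o
r(P(2, 5))*k(-6, -8) = (2*5)*(-5 - 6*(-8)) = 10*(-5 + 48) = 10*43 = 430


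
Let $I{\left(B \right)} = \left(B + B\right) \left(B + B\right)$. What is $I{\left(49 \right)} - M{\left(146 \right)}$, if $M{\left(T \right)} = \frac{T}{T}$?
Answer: $9603$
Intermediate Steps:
$M{\left(T \right)} = 1$
$I{\left(B \right)} = 4 B^{2}$ ($I{\left(B \right)} = 2 B 2 B = 4 B^{2}$)
$I{\left(49 \right)} - M{\left(146 \right)} = 4 \cdot 49^{2} - 1 = 4 \cdot 2401 - 1 = 9604 - 1 = 9603$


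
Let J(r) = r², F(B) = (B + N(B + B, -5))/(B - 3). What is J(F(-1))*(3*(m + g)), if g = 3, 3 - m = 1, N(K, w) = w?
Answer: 135/4 ≈ 33.750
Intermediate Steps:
m = 2 (m = 3 - 1*1 = 3 - 1 = 2)
F(B) = (-5 + B)/(-3 + B) (F(B) = (B - 5)/(B - 3) = (-5 + B)/(-3 + B))
J(F(-1))*(3*(m + g)) = ((-5 - 1)/(-3 - 1))²*(3*(2 + 3)) = (-6/(-4))²*(3*5) = (-¼*(-6))²*15 = (3/2)²*15 = (9/4)*15 = 135/4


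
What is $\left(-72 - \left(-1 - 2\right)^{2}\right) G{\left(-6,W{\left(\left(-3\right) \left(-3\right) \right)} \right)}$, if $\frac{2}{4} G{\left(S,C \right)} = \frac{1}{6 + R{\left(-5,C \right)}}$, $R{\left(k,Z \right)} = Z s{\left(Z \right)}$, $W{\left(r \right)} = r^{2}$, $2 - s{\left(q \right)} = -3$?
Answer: $- \frac{54}{137} \approx -0.39416$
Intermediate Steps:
$s{\left(q \right)} = 5$ ($s{\left(q \right)} = 2 - -3 = 2 + 3 = 5$)
$R{\left(k,Z \right)} = 5 Z$ ($R{\left(k,Z \right)} = Z 5 = 5 Z$)
$G{\left(S,C \right)} = \frac{2}{6 + 5 C}$
$\left(-72 - \left(-1 - 2\right)^{2}\right) G{\left(-6,W{\left(\left(-3\right) \left(-3\right) \right)} \right)} = \left(-72 - \left(-1 - 2\right)^{2}\right) \frac{2}{6 + 5 \left(\left(-3\right) \left(-3\right)\right)^{2}} = \left(-72 - \left(-3\right)^{2}\right) \frac{2}{6 + 5 \cdot 9^{2}} = \left(-72 - 9\right) \frac{2}{6 + 5 \cdot 81} = \left(-72 - 9\right) \frac{2}{6 + 405} = - 81 \cdot \frac{2}{411} = - 81 \cdot 2 \cdot \frac{1}{411} = \left(-81\right) \frac{2}{411} = - \frac{54}{137}$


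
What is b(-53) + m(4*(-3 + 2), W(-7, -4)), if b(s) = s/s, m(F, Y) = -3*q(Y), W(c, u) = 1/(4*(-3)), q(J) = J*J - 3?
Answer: 479/48 ≈ 9.9792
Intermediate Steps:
q(J) = -3 + J² (q(J) = J² - 3 = -3 + J²)
W(c, u) = -1/12 (W(c, u) = 1/(-12) = -1/12)
m(F, Y) = 9 - 3*Y² (m(F, Y) = -3*(-3 + Y²) = 9 - 3*Y²)
b(s) = 1
b(-53) + m(4*(-3 + 2), W(-7, -4)) = 1 + (9 - 3*(-1/12)²) = 1 + (9 - 3*1/144) = 1 + (9 - 1/48) = 1 + 431/48 = 479/48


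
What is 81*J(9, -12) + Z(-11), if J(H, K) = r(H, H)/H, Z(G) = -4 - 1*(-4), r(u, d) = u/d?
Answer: 9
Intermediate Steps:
Z(G) = 0 (Z(G) = -4 + 4 = 0)
J(H, K) = 1/H (J(H, K) = (H/H)/H = 1/H)
81*J(9, -12) + Z(-11) = 81/9 + 0 = 81*(1/9) + 0 = 9 + 0 = 9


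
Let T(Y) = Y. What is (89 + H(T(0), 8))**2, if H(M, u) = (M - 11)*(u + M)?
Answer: 1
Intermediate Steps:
H(M, u) = (-11 + M)*(M + u)
(89 + H(T(0), 8))**2 = (89 + (0**2 - 11*0 - 11*8 + 0*8))**2 = (89 + (0 + 0 - 88 + 0))**2 = (89 - 88)**2 = 1**2 = 1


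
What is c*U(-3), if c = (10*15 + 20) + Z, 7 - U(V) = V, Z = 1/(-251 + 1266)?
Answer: 345102/203 ≈ 1700.0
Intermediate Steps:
Z = 1/1015 ≈ 0.00098522
U(V) = 7 - V
c = 172551/1015 (c = (10*15 + 20) + 1/1015 = (150 + 20) + 1/1015 = 170 + 1/1015 = 172551/1015 ≈ 170.00)
c*U(-3) = 172551*(7 - 1*(-3))/1015 = 172551*(7 + 3)/1015 = (172551/1015)*10 = 345102/203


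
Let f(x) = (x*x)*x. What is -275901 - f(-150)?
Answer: 3099099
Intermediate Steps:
f(x) = x³ (f(x) = x²*x = x³)
-275901 - f(-150) = -275901 - 1*(-150)³ = -275901 - 1*(-3375000) = -275901 + 3375000 = 3099099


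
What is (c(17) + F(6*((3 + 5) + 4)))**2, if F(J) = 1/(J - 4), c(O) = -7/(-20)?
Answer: 961/7225 ≈ 0.13301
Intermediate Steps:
c(O) = 7/20 (c(O) = -7*(-1/20) = 7/20)
F(J) = 1/(-4 + J)
(c(17) + F(6*((3 + 5) + 4)))**2 = (7/20 + 1/(-4 + 6*((3 + 5) + 4)))**2 = (7/20 + 1/(-4 + 6*(8 + 4)))**2 = (7/20 + 1/(-4 + 6*12))**2 = (7/20 + 1/(-4 + 72))**2 = (7/20 + 1/68)**2 = (31/85)**2 = 961/7225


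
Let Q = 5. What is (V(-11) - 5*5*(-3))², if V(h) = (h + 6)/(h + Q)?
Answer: 207025/36 ≈ 5750.7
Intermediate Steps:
V(h) = (6 + h)/(5 + h) (V(h) = (h + 6)/(h + 5) = (6 + h)/(5 + h))
(V(-11) - 5*5*(-3))² = ((6 - 11)/(5 - 11) - 5*5*(-3))² = (-5/(-6) - 25*(-3))² = (-⅙*(-5) + 75)² = (⅚ + 75)² = (455/6)² = 207025/36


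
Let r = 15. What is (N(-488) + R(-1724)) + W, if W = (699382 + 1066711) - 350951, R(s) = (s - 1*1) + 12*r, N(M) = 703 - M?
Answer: 1414788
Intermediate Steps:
R(s) = 179 + s (R(s) = (s - 1*1) + 12*15 = (s - 1) + 180 = (-1 + s) + 180 = 179 + s)
W = 1415142 (W = 1766093 - 350951 = 1415142)
(N(-488) + R(-1724)) + W = ((703 - 1*(-488)) + (179 - 1724)) + 1415142 = ((703 + 488) - 1545) + 1415142 = (1191 - 1545) + 1415142 = -354 + 1415142 = 1414788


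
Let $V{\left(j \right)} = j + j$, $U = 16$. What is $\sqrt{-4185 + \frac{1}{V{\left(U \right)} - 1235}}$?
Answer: $\frac{2 i \sqrt{1514142717}}{1203} \approx 64.692 i$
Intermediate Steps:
$V{\left(j \right)} = 2 j$
$\sqrt{-4185 + \frac{1}{V{\left(U \right)} - 1235}} = \sqrt{-4185 + \frac{1}{2 \cdot 16 - 1235}} = \sqrt{-4185 + \frac{1}{32 - 1235}} = \sqrt{-4185 + \frac{1}{-1203}} = \sqrt{-4185 - \frac{1}{1203}} = \sqrt{- \frac{5034556}{1203}} = \frac{2 i \sqrt{1514142717}}{1203}$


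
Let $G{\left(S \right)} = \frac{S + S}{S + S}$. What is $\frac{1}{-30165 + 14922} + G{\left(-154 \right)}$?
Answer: $\frac{15242}{15243} \approx 0.99993$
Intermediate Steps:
$G{\left(S \right)} = 1$ ($G{\left(S \right)} = \frac{2 S}{2 S} = 2 S \frac{1}{2 S} = 1$)
$\frac{1}{-30165 + 14922} + G{\left(-154 \right)} = \frac{1}{-30165 + 14922} + 1 = \frac{1}{-15243} + 1 = - \frac{1}{15243} + 1 = \frac{15242}{15243}$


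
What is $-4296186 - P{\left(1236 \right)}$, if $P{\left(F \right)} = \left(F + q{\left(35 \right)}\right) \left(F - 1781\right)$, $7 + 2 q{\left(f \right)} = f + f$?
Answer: $- \frac{7210797}{2} \approx -3.6054 \cdot 10^{6}$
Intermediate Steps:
$q{\left(f \right)} = - \frac{7}{2} + f$ ($q{\left(f \right)} = - \frac{7}{2} + \frac{f + f}{2} = - \frac{7}{2} + \frac{2 f}{2} = - \frac{7}{2} + f$)
$P{\left(F \right)} = \left(-1781 + F\right) \left(\frac{63}{2} + F\right)$ ($P{\left(F \right)} = \left(F + \left(- \frac{7}{2} + 35\right)\right) \left(F - 1781\right) = \left(F + \frac{63}{2}\right) \left(-1781 + F\right) = \left(\frac{63}{2} + F\right) \left(-1781 + F\right) = \left(-1781 + F\right) \left(\frac{63}{2} + F\right)$)
$-4296186 - P{\left(1236 \right)} = -4296186 - \left(- \frac{112203}{2} + 1236^{2} - 2162382\right) = -4296186 - \left(- \frac{112203}{2} + 1527696 - 2162382\right) = -4296186 - - \frac{1381575}{2} = -4296186 + \frac{1381575}{2} = - \frac{7210797}{2}$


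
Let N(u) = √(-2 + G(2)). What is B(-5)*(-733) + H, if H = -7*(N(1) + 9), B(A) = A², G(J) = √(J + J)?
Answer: -18388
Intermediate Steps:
G(J) = √2*√J (G(J) = √(2*J) = √2*√J)
N(u) = 0 (N(u) = √(-2 + √2*√2) = √(-2 + 2) = √0 = 0)
H = -63 (H = -7*(0 + 9) = -7*9 = -63)
B(-5)*(-733) + H = (-5)²*(-733) - 63 = 25*(-733) - 63 = -18325 - 63 = -18388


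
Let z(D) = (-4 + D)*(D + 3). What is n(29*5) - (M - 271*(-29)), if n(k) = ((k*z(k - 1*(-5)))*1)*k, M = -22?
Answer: 469648613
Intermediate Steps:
z(D) = (-4 + D)*(3 + D)
n(k) = k²*(-17 + (5 + k)² - k) (n(k) = ((k*(-12 + (k - 1*(-5))² - (k - 1*(-5))))*1)*k = ((k*(-12 + (k + 5)² - (k + 5)))*1)*k = ((k*(-12 + (5 + k)² - (5 + k)))*1)*k = ((k*(-12 + (5 + k)² + (-5 - k)))*1)*k = ((k*(-17 + (5 + k)² - k))*1)*k = (k*(-17 + (5 + k)² - k))*k = k²*(-17 + (5 + k)² - k))
n(29*5) - (M - 271*(-29)) = (29*5)²*(-17 + (5 + 29*5)² - 29*5) - (-22 - 271*(-29)) = 145²*(-17 + (5 + 145)² - 1*145) - (-22 + 7859) = 21025*(-17 + 150² - 145) - 1*7837 = 21025*(-17 + 22500 - 145) - 7837 = 21025*22338 - 7837 = 469656450 - 7837 = 469648613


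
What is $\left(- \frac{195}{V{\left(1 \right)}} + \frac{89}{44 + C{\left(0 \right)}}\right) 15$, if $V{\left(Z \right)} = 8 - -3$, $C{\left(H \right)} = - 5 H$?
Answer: $- \frac{10365}{44} \approx -235.57$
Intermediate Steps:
$V{\left(Z \right)} = 11$ ($V{\left(Z \right)} = 8 + 3 = 11$)
$\left(- \frac{195}{V{\left(1 \right)}} + \frac{89}{44 + C{\left(0 \right)}}\right) 15 = \left(- \frac{195}{11} + \frac{89}{44 - 0}\right) 15 = \left(\left(-195\right) \frac{1}{11} + \frac{89}{44 + 0}\right) 15 = \left(- \frac{195}{11} + \frac{89}{44}\right) 15 = \left(- \frac{691}{44}\right) 15 = - \frac{10365}{44}$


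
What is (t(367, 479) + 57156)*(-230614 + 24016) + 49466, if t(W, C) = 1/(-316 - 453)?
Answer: -9080556210520/769 ≈ -1.1808e+10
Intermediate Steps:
t(W, C) = -1/769 (t(W, C) = 1/(-769) = -1/769)
(t(367, 479) + 57156)*(-230614 + 24016) + 49466 = (-1/769 + 57156)*(-230614 + 24016) + 49466 = (43952963/769)*(-206598) + 49466 = -9080594249874/769 + 49466 = -9080556210520/769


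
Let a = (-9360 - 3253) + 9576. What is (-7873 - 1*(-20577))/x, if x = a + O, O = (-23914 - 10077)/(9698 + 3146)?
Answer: -8587904/2054801 ≈ -4.1794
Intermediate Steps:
O = -1789/676 (O = -33991/12844 = -33991*1/12844 = -1789/676 ≈ -2.6465)
a = -3037 (a = -12613 + 9576 = -3037)
x = -2054801/676 (x = -3037 - 1789/676 = -2054801/676 ≈ -3039.6)
(-7873 - 1*(-20577))/x = (-7873 - 1*(-20577))/(-2054801/676) = (-7873 + 20577)*(-676/2054801) = 12704*(-676/2054801) = -8587904/2054801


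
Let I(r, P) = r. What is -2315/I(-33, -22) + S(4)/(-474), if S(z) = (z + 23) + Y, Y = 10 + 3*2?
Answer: 365297/5214 ≈ 70.061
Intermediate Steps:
Y = 16 (Y = 10 + 6 = 16)
S(z) = 39 + z (S(z) = (z + 23) + 16 = (23 + z) + 16 = 39 + z)
-2315/I(-33, -22) + S(4)/(-474) = -2315/(-33) + (39 + 4)/(-474) = -2315*(-1/33) + 43*(-1/474) = 2315/33 - 43/474 = 365297/5214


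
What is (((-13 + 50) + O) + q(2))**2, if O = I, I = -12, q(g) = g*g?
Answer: 841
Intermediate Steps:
q(g) = g**2
O = -12
(((-13 + 50) + O) + q(2))**2 = (((-13 + 50) - 12) + 2**2)**2 = ((37 - 12) + 4)**2 = (25 + 4)**2 = 29**2 = 841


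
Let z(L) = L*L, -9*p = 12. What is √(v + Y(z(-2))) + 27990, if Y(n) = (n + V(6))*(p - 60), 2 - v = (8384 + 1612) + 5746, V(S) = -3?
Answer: 27990 + 2*I*√35553/3 ≈ 27990.0 + 125.7*I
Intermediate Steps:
p = -4/3 (p = -⅑*12 = -4/3 ≈ -1.3333)
z(L) = L²
v = -15740 (v = 2 - ((8384 + 1612) + 5746) = 2 - (9996 + 5746) = 2 - 1*15742 = 2 - 15742 = -15740)
Y(n) = 184 - 184*n/3 (Y(n) = (n - 3)*(-4/3 - 60) = (-3 + n)*(-184/3) = 184 - 184*n/3)
√(v + Y(z(-2))) + 27990 = √(-15740 + (184 - 184/3*(-2)²)) + 27990 = √(-15740 + (184 - 184/3*4)) + 27990 = √(-15740 + (184 - 736/3)) + 27990 = √(-15740 - 184/3) + 27990 = √(-47404/3) + 27990 = 2*I*√35553/3 + 27990 = 27990 + 2*I*√35553/3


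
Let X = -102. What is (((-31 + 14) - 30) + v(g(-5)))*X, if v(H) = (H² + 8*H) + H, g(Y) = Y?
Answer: 6834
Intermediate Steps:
v(H) = H² + 9*H
(((-31 + 14) - 30) + v(g(-5)))*X = (((-31 + 14) - 30) - 5*(9 - 5))*(-102) = ((-17 - 30) - 5*4)*(-102) = (-47 - 20)*(-102) = -67*(-102) = 6834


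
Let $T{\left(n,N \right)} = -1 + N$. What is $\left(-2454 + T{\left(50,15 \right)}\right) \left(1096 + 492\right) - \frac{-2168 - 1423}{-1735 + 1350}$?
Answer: $- \frac{213110113}{55} \approx -3.8747 \cdot 10^{6}$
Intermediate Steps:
$\left(-2454 + T{\left(50,15 \right)}\right) \left(1096 + 492\right) - \frac{-2168 - 1423}{-1735 + 1350} = \left(-2454 + \left(-1 + 15\right)\right) \left(1096 + 492\right) - \frac{-2168 - 1423}{-1735 + 1350} = \left(-2454 + 14\right) 1588 - - \frac{3591}{-385} = \left(-2440\right) 1588 - \left(-3591\right) \left(- \frac{1}{385}\right) = -3874720 - \frac{513}{55} = - \frac{213110113}{55}$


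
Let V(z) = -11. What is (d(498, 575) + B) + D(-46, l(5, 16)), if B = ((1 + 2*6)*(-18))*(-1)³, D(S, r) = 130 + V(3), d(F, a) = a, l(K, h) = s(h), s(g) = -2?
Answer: 928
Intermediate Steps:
l(K, h) = -2
D(S, r) = 119 (D(S, r) = 130 - 11 = 119)
B = 234 (B = ((1 + 12)*(-18))*(-1) = (13*(-18))*(-1) = -234*(-1) = 234)
(d(498, 575) + B) + D(-46, l(5, 16)) = (575 + 234) + 119 = 809 + 119 = 928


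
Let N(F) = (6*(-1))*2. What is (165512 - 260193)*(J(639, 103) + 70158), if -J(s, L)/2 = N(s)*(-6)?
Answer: -6628995534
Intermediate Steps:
N(F) = -12 (N(F) = -6*2 = -12)
J(s, L) = -144 (J(s, L) = -(-24)*(-6) = -2*72 = -144)
(165512 - 260193)*(J(639, 103) + 70158) = (165512 - 260193)*(-144 + 70158) = -94681*70014 = -6628995534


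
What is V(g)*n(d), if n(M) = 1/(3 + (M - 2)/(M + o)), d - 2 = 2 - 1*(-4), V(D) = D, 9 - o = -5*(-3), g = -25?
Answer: -25/6 ≈ -4.1667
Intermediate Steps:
o = -6 (o = 9 - (-5)*(-3) = 9 - 1*15 = 9 - 15 = -6)
d = 8 (d = 2 + (2 - 1*(-4)) = 2 + (2 + 4) = 2 + 6 = 8)
n(M) = 1/(3 + (-2 + M)/(-6 + M)) (n(M) = 1/(3 + (M - 2)/(M - 6)) = 1/(3 + (-2 + M)/(-6 + M)))
V(g)*n(d) = -25*(-6 + 8)/(4*(-5 + 8)) = -25*2/(4*3) = -25*⅙ = -25/6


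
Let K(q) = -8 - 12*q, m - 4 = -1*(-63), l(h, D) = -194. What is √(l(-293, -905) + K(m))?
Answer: I*√1006 ≈ 31.717*I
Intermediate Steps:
m = 67 (m = 4 - 1*(-63) = 4 + 63 = 67)
√(l(-293, -905) + K(m)) = √(-194 + (-8 - 12*67)) = √(-194 + (-8 - 804)) = √(-194 - 812) = √(-1006) = I*√1006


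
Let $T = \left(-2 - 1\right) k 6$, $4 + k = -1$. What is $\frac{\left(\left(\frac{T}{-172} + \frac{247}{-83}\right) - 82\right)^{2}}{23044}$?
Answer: $\frac{372457545849}{1174115857936} \approx 0.31722$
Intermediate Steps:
$k = -5$ ($k = -4 - 1 = -5$)
$T = 90$ ($T = \left(-2 - 1\right) \left(-5\right) 6 = \left(-3\right) \left(-5\right) 6 = 15 \cdot 6 = 90$)
$\frac{\left(\left(\frac{T}{-172} + \frac{247}{-83}\right) - 82\right)^{2}}{23044} = \frac{\left(\left(\frac{90}{-172} + \frac{247}{-83}\right) - 82\right)^{2}}{23044} = \left(\left(90 \left(- \frac{1}{172}\right) + 247 \left(- \frac{1}{83}\right)\right) - 82\right)^{2} \cdot \frac{1}{23044} = \left(\left(- \frac{45}{86} - \frac{247}{83}\right) - 82\right)^{2} \cdot \frac{1}{23044} = \left(- \frac{24977}{7138} - 82\right)^{2} \cdot \frac{1}{23044} = \left(- \frac{610293}{7138}\right)^{2} \cdot \frac{1}{23044} = \frac{372457545849}{50951044} \cdot \frac{1}{23044} = \frac{372457545849}{1174115857936}$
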